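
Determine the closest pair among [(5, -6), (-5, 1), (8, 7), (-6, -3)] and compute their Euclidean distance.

Computing all pairwise distances among 4 points:

d((5, -6), (-5, 1)) = 12.2066
d((5, -6), (8, 7)) = 13.3417
d((5, -6), (-6, -3)) = 11.4018
d((-5, 1), (8, 7)) = 14.3178
d((-5, 1), (-6, -3)) = 4.1231 <-- minimum
d((8, 7), (-6, -3)) = 17.2047

Closest pair: (-5, 1) and (-6, -3) with distance 4.1231

The closest pair is (-5, 1) and (-6, -3) with Euclidean distance 4.1231. For 4 points, brute-force pairwise comparison is shown above. For large n, the divide-and-conquer algorithm (sort by x, recurse on halves, check the dividing strip) achieves O(n log n).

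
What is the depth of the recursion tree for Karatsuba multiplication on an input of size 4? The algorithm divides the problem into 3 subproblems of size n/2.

For divide and conquer with division factor 2:

Problem sizes at each level:
Level 0: 4
Level 1: 2
Level 2: 1

The root is level 0 and the size-1 base case is level 2 (the tree spans levels 0 through 2, i.e. 3 levels counting the root), so the depth is the number of divisions: log_2(4) = 2

The recursion tree depth is log_2(4) = 2. At each level, the problem size is divided by 2, so it takes 2 divisions to reduce to a base case of size 1. The algorithm makes 3 recursive calls at each level.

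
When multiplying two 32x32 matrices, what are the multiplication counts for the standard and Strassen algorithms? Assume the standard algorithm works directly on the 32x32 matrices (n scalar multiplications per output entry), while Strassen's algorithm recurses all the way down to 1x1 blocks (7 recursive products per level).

Matrix multiplication for 32x32 matrices:

Standard algorithm: 32^3 = 32768 multiplications
Strassen's algorithm: 7^(log2(32)) = 7^5 = 16807 multiplications
Savings: 32768 - 16807 = 15961 multiplications

Standard: 32768 multiplications (32^3). Strassen: 16807 multiplications (7^5). Strassen reduces 8 recursive multiplications to 7 at each level.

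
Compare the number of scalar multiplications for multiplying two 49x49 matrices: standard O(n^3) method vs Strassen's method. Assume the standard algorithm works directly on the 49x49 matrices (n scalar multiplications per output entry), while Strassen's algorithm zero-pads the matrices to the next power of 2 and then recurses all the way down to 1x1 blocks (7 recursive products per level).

Matrix multiplication for 49x49 matrices:

Strassen's algorithm requires power-of-2 dimensions. Pad 49x49 to 64x64 (next power of 2).

Standard algorithm: 49^3 = 117649 multiplications
Strassen's algorithm: 7^(log2(64)) = 7^6 = 117649 multiplications
Savings: 117649 - 117649 = 0 multiplications

Standard: 117649 multiplications (49^3). Strassen: 117649 multiplications (7^6, after padding to 64x64). Strassen reduces 8 recursive multiplications to 7 at each level.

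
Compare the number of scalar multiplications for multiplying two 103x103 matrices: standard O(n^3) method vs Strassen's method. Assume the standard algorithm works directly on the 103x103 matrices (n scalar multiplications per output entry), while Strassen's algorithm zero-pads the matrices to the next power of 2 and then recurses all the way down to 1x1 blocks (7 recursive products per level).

Matrix multiplication for 103x103 matrices:

Strassen's algorithm requires power-of-2 dimensions. Pad 103x103 to 128x128 (next power of 2).

Standard algorithm: 103^3 = 1092727 multiplications
Strassen's algorithm: 7^(log2(128)) = 7^7 = 823543 multiplications
Savings: 1092727 - 823543 = 269184 multiplications

Standard: 1092727 multiplications (103^3). Strassen: 823543 multiplications (7^7, after padding to 128x128). Strassen reduces 8 recursive multiplications to 7 at each level.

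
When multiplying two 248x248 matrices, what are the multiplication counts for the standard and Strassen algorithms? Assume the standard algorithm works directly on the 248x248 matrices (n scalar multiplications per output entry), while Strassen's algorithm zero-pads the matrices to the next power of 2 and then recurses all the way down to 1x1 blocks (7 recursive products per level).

Matrix multiplication for 248x248 matrices:

Strassen's algorithm requires power-of-2 dimensions. Pad 248x248 to 256x256 (next power of 2).

Standard algorithm: 248^3 = 15252992 multiplications
Strassen's algorithm: 7^(log2(256)) = 7^8 = 5764801 multiplications
Savings: 15252992 - 5764801 = 9488191 multiplications

Standard: 15252992 multiplications (248^3). Strassen: 5764801 multiplications (7^8, after padding to 256x256). Strassen reduces 8 recursive multiplications to 7 at each level.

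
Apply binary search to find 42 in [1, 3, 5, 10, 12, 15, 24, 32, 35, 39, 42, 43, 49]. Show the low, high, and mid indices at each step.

Binary search for 42 in [1, 3, 5, 10, 12, 15, 24, 32, 35, 39, 42, 43, 49]:

lo=0, hi=12, mid=6, arr[mid]=24 -> 24 < 42, search right half
lo=7, hi=12, mid=9, arr[mid]=39 -> 39 < 42, search right half
lo=10, hi=12, mid=11, arr[mid]=43 -> 43 > 42, search left half
lo=10, hi=10, mid=10, arr[mid]=42 -> Found target at index 10!

Binary search finds 42 at index 10 after 4 comparisons. The search repeatedly halves the search space by comparing with the middle element.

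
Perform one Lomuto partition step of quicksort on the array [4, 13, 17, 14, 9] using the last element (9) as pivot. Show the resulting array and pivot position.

Lomuto partition with pivot = 9:

Initial array: [4, 13, 17, 14, 9]

arr[0]=4 <= 9: swap with position 0, array becomes [4, 13, 17, 14, 9]
arr[1]=13 > 9: no swap
arr[2]=17 > 9: no swap
arr[3]=14 > 9: no swap

Place pivot at position 1: [4, 9, 17, 14, 13]
Pivot position: 1

After partitioning with pivot 9, the array becomes [4, 9, 17, 14, 13]. The pivot is placed at index 1. All elements to the left of the pivot are <= 9, and all elements to the right are > 9.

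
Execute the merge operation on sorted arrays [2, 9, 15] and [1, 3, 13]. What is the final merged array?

Merging process:

Compare 2 vs 1: take 1 from right. Merged: [1]
Compare 2 vs 3: take 2 from left. Merged: [1, 2]
Compare 9 vs 3: take 3 from right. Merged: [1, 2, 3]
Compare 9 vs 13: take 9 from left. Merged: [1, 2, 3, 9]
Compare 15 vs 13: take 13 from right. Merged: [1, 2, 3, 9, 13]
Append remaining from left: [15]. Merged: [1, 2, 3, 9, 13, 15]

Final merged array: [1, 2, 3, 9, 13, 15]
Total comparisons: 5

The merged array is [1, 2, 3, 9, 13, 15], requiring 5 comparisons. The merge step runs in O(n) time where n is the total number of elements.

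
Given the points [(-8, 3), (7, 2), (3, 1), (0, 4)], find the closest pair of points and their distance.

Computing all pairwise distances among 4 points:

d((-8, 3), (7, 2)) = 15.0333
d((-8, 3), (3, 1)) = 11.1803
d((-8, 3), (0, 4)) = 8.0623
d((7, 2), (3, 1)) = 4.1231 <-- minimum
d((7, 2), (0, 4)) = 7.2801
d((3, 1), (0, 4)) = 4.2426

Closest pair: (7, 2) and (3, 1) with distance 4.1231

The closest pair is (7, 2) and (3, 1) with Euclidean distance 4.1231. For 4 points, brute-force pairwise comparison is shown above. For large n, the divide-and-conquer algorithm (sort by x, recurse on halves, check the dividing strip) achieves O(n log n).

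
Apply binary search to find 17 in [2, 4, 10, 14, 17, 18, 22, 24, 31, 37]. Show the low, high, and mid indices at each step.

Binary search for 17 in [2, 4, 10, 14, 17, 18, 22, 24, 31, 37]:

lo=0, hi=9, mid=4, arr[mid]=17 -> Found target at index 4!

Binary search finds 17 at index 4 after 1 comparisons. The search repeatedly halves the search space by comparing with the middle element.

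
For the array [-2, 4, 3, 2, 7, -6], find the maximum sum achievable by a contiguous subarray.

Using Kadane's algorithm on [-2, 4, 3, 2, 7, -6]:

Scanning through the array:
Position 1 (value 4): max_ending_here = 4, max_so_far = 4
Position 2 (value 3): max_ending_here = 7, max_so_far = 7
Position 3 (value 2): max_ending_here = 9, max_so_far = 9
Position 4 (value 7): max_ending_here = 16, max_so_far = 16
Position 5 (value -6): max_ending_here = 10, max_so_far = 16

Maximum subarray: [4, 3, 2, 7]
Maximum sum: 16

The maximum subarray is [4, 3, 2, 7] with sum 16. This subarray runs from index 1 to index 4.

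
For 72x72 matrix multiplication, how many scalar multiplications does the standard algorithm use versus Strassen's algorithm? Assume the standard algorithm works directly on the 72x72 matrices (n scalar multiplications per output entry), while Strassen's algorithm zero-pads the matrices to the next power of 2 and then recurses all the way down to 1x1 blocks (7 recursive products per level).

Matrix multiplication for 72x72 matrices:

Strassen's algorithm requires power-of-2 dimensions. Pad 72x72 to 128x128 (next power of 2).

Standard algorithm: 72^3 = 373248 multiplications
Strassen's algorithm: 7^(log2(128)) = 7^7 = 823543 multiplications
Difference: 373248 - 823543 = -450295 (Strassen uses MORE here due to padding overhead — for small or just-over-power-of-2 n, padding can outweigh the per-level savings)

Standard: 373248 multiplications (72^3). Strassen: 823543 multiplications (7^7, after padding to 128x128). Strassen reduces 8 recursive multiplications to 7 at each level.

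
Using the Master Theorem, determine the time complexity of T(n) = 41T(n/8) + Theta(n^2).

Master Theorem for T(n) = 41T(n/8) + O(n^2):

a = 41, b = 8, c = 2
log_b(a) = log_8(41) = 1.7859

Case 3: c = 2 > log_8(41) = 1.7859
T(n) = O(n^2) = O(n^2)

For T(n) = 41T(n/8) + O(n^2): log_8(41) = 1.7859. This is Case 3 of the Master Theorem (c > log_b(a), work dominated by root), giving O(n^2).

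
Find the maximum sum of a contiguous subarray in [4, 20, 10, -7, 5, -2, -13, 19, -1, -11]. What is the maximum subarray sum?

Using Kadane's algorithm on [4, 20, 10, -7, 5, -2, -13, 19, -1, -11]:

Scanning through the array:
Position 1 (value 20): max_ending_here = 24, max_so_far = 24
Position 2 (value 10): max_ending_here = 34, max_so_far = 34
Position 3 (value -7): max_ending_here = 27, max_so_far = 34
Position 4 (value 5): max_ending_here = 32, max_so_far = 34
Position 5 (value -2): max_ending_here = 30, max_so_far = 34
Position 6 (value -13): max_ending_here = 17, max_so_far = 34
Position 7 (value 19): max_ending_here = 36, max_so_far = 36
Position 8 (value -1): max_ending_here = 35, max_so_far = 36
Position 9 (value -11): max_ending_here = 24, max_so_far = 36

Maximum subarray: [4, 20, 10, -7, 5, -2, -13, 19]
Maximum sum: 36

The maximum subarray is [4, 20, 10, -7, 5, -2, -13, 19] with sum 36. This subarray runs from index 0 to index 7.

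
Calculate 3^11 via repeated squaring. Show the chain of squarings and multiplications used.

Computing 3^11 by squaring (build up from 3^1; each line after the first costs one multiplication):

3^1 = 3
3^2 = (3^1)^2 = 3^2 = 9
3^4 = (3^2)^2 = 9^2 = 81
3^5 = 3 * 3^4 = 3 * 81 = 243
3^10 = (3^5)^2 = 243^2 = 59049
3^11 = 3 * 3^10 = 3 * 59049 = 177147

Result: 177147
Multiplications needed: 5 (5 lines after 3^1)

3^11 = 177147. Using exponentiation by squaring, this requires 5 multiplications. The key idea: if the exponent is even, square the half-power; if odd, multiply by the base once.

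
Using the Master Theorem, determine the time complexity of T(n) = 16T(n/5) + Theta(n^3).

Master Theorem for T(n) = 16T(n/5) + O(n^3):

a = 16, b = 5, c = 3
log_b(a) = log_5(16) = 1.7227

Case 3: c = 3 > log_5(16) = 1.7227
T(n) = O(n^3) = O(n^3)

For T(n) = 16T(n/5) + O(n^3): log_5(16) = 1.7227. This is Case 3 of the Master Theorem (c > log_b(a), work dominated by root), giving O(n^3).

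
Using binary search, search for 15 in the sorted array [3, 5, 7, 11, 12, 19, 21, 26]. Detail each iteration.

Binary search for 15 in [3, 5, 7, 11, 12, 19, 21, 26]:

lo=0, hi=7, mid=3, arr[mid]=11 -> 11 < 15, search right half
lo=4, hi=7, mid=5, arr[mid]=19 -> 19 > 15, search left half
lo=4, hi=4, mid=4, arr[mid]=12 -> 12 < 15, search right half
lo=5 > hi=4, target 15 not found

Binary search determines that 15 is not in the array after 3 comparisons. The search space was exhausted without finding the target.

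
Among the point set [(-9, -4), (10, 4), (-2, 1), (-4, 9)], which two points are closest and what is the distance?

Computing all pairwise distances among 4 points:

d((-9, -4), (10, 4)) = 20.6155
d((-9, -4), (-2, 1)) = 8.6023
d((-9, -4), (-4, 9)) = 13.9284
d((10, 4), (-2, 1)) = 12.3693
d((10, 4), (-4, 9)) = 14.8661
d((-2, 1), (-4, 9)) = 8.2462 <-- minimum

Closest pair: (-2, 1) and (-4, 9) with distance 8.2462

The closest pair is (-2, 1) and (-4, 9) with Euclidean distance 8.2462. For 4 points, brute-force pairwise comparison is shown above. For large n, the divide-and-conquer algorithm (sort by x, recurse on halves, check the dividing strip) achieves O(n log n).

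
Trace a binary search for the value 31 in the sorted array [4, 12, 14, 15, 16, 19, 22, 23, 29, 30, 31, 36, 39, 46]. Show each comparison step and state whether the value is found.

Binary search for 31 in [4, 12, 14, 15, 16, 19, 22, 23, 29, 30, 31, 36, 39, 46]:

lo=0, hi=13, mid=6, arr[mid]=22 -> 22 < 31, search right half
lo=7, hi=13, mid=10, arr[mid]=31 -> Found target at index 10!

Binary search finds 31 at index 10 after 2 comparisons. The search repeatedly halves the search space by comparing with the middle element.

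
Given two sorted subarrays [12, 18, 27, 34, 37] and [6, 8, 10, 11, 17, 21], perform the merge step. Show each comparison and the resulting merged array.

Merging process:

Compare 12 vs 6: take 6 from right. Merged: [6]
Compare 12 vs 8: take 8 from right. Merged: [6, 8]
Compare 12 vs 10: take 10 from right. Merged: [6, 8, 10]
Compare 12 vs 11: take 11 from right. Merged: [6, 8, 10, 11]
Compare 12 vs 17: take 12 from left. Merged: [6, 8, 10, 11, 12]
Compare 18 vs 17: take 17 from right. Merged: [6, 8, 10, 11, 12, 17]
Compare 18 vs 21: take 18 from left. Merged: [6, 8, 10, 11, 12, 17, 18]
Compare 27 vs 21: take 21 from right. Merged: [6, 8, 10, 11, 12, 17, 18, 21]
Append remaining from left: [27, 34, 37]. Merged: [6, 8, 10, 11, 12, 17, 18, 21, 27, 34, 37]

Final merged array: [6, 8, 10, 11, 12, 17, 18, 21, 27, 34, 37]
Total comparisons: 8

The merged array is [6, 8, 10, 11, 12, 17, 18, 21, 27, 34, 37], requiring 8 comparisons. The merge step runs in O(n) time where n is the total number of elements.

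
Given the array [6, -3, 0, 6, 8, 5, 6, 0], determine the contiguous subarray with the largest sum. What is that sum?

Using Kadane's algorithm on [6, -3, 0, 6, 8, 5, 6, 0]:

Scanning through the array:
Position 1 (value -3): max_ending_here = 3, max_so_far = 6
Position 2 (value 0): max_ending_here = 3, max_so_far = 6
Position 3 (value 6): max_ending_here = 9, max_so_far = 9
Position 4 (value 8): max_ending_here = 17, max_so_far = 17
Position 5 (value 5): max_ending_here = 22, max_so_far = 22
Position 6 (value 6): max_ending_here = 28, max_so_far = 28
Position 7 (value 0): max_ending_here = 28, max_so_far = 28

Maximum subarray: [6, -3, 0, 6, 8, 5, 6]
Maximum sum: 28

The maximum subarray is [6, -3, 0, 6, 8, 5, 6] with sum 28. This subarray runs from index 0 to index 6.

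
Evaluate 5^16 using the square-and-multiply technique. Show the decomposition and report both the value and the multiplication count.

Computing 5^16 by squaring (build up from 5^1; each line after the first costs one multiplication):

5^1 = 5
5^2 = (5^1)^2 = 5^2 = 25
5^4 = (5^2)^2 = 25^2 = 625
5^8 = (5^4)^2 = 625^2 = 390625
5^16 = (5^8)^2 = 390625^2 = 152587890625

Result: 152587890625
Multiplications needed: 4 (4 lines after 5^1)

5^16 = 152587890625. Using exponentiation by squaring, this requires 4 multiplications. The key idea: if the exponent is even, square the half-power; if odd, multiply by the base once.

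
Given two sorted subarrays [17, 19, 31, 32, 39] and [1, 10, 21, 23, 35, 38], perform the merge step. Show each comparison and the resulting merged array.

Merging process:

Compare 17 vs 1: take 1 from right. Merged: [1]
Compare 17 vs 10: take 10 from right. Merged: [1, 10]
Compare 17 vs 21: take 17 from left. Merged: [1, 10, 17]
Compare 19 vs 21: take 19 from left. Merged: [1, 10, 17, 19]
Compare 31 vs 21: take 21 from right. Merged: [1, 10, 17, 19, 21]
Compare 31 vs 23: take 23 from right. Merged: [1, 10, 17, 19, 21, 23]
Compare 31 vs 35: take 31 from left. Merged: [1, 10, 17, 19, 21, 23, 31]
Compare 32 vs 35: take 32 from left. Merged: [1, 10, 17, 19, 21, 23, 31, 32]
Compare 39 vs 35: take 35 from right. Merged: [1, 10, 17, 19, 21, 23, 31, 32, 35]
Compare 39 vs 38: take 38 from right. Merged: [1, 10, 17, 19, 21, 23, 31, 32, 35, 38]
Append remaining from left: [39]. Merged: [1, 10, 17, 19, 21, 23, 31, 32, 35, 38, 39]

Final merged array: [1, 10, 17, 19, 21, 23, 31, 32, 35, 38, 39]
Total comparisons: 10

The merged array is [1, 10, 17, 19, 21, 23, 31, 32, 35, 38, 39], requiring 10 comparisons. The merge step runs in O(n) time where n is the total number of elements.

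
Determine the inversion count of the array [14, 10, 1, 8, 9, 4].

Finding inversions in [14, 10, 1, 8, 9, 4]:

(0, 1): arr[0]=14 > arr[1]=10
(0, 2): arr[0]=14 > arr[2]=1
(0, 3): arr[0]=14 > arr[3]=8
(0, 4): arr[0]=14 > arr[4]=9
(0, 5): arr[0]=14 > arr[5]=4
(1, 2): arr[1]=10 > arr[2]=1
(1, 3): arr[1]=10 > arr[3]=8
(1, 4): arr[1]=10 > arr[4]=9
(1, 5): arr[1]=10 > arr[5]=4
(3, 5): arr[3]=8 > arr[5]=4
(4, 5): arr[4]=9 > arr[5]=4

Total inversions: 11

The array has 11 inversion(s): (0,1), (0,2), (0,3), (0,4), (0,5), (1,2), (1,3), (1,4), (1,5), (3,5), (4,5). Each pair (i,j) satisfies i < j and arr[i] > arr[j].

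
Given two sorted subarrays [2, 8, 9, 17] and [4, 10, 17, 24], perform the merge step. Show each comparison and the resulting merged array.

Merging process:

Compare 2 vs 4: take 2 from left. Merged: [2]
Compare 8 vs 4: take 4 from right. Merged: [2, 4]
Compare 8 vs 10: take 8 from left. Merged: [2, 4, 8]
Compare 9 vs 10: take 9 from left. Merged: [2, 4, 8, 9]
Compare 17 vs 10: take 10 from right. Merged: [2, 4, 8, 9, 10]
Compare 17 vs 17: take 17 from left. Merged: [2, 4, 8, 9, 10, 17]
Append remaining from right: [17, 24]. Merged: [2, 4, 8, 9, 10, 17, 17, 24]

Final merged array: [2, 4, 8, 9, 10, 17, 17, 24]
Total comparisons: 6

The merged array is [2, 4, 8, 9, 10, 17, 17, 24], requiring 6 comparisons. The merge step runs in O(n) time where n is the total number of elements.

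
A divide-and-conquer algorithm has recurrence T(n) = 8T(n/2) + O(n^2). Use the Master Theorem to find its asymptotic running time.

Master Theorem for T(n) = 8T(n/2) + O(n^2):

a = 8, b = 2, c = 2
log_b(a) = log_2(8) = 3.0000

Case 1: c = 2 < log_2(8) = 3.0000
T(n) = O(n^(log_2 8)) = O(n^3)

For T(n) = 8T(n/2) + O(n^2): log_2(8) = 3.0000. This is Case 1 of the Master Theorem (c < log_b(a), work dominated by leaves), giving O(n^3).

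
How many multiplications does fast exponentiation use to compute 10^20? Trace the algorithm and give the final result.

Computing 10^20 by squaring (build up from 10^1; each line after the first costs one multiplication):

10^1 = 10
10^2 = (10^1)^2 = 10^2 = 100
10^4 = (10^2)^2 = 100^2 = 10000
10^5 = 10 * 10^4 = 10 * 10000 = 100000
10^10 = (10^5)^2 = 100000^2 = 10000000000
10^20 = (10^10)^2 = 10000000000^2 = 100000000000000000000

Result: 100000000000000000000
Multiplications needed: 5 (5 lines after 10^1)

10^20 = 100000000000000000000. Using exponentiation by squaring, this requires 5 multiplications. The key idea: if the exponent is even, square the half-power; if odd, multiply by the base once.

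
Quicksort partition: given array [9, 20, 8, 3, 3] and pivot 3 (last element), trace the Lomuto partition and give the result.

Lomuto partition with pivot = 3:

Initial array: [9, 20, 8, 3, 3]

arr[0]=9 > 3: no swap
arr[1]=20 > 3: no swap
arr[2]=8 > 3: no swap
arr[3]=3 <= 3: swap with position 0, array becomes [3, 20, 8, 9, 3]

Place pivot at position 1: [3, 3, 8, 9, 20]
Pivot position: 1

After partitioning with pivot 3, the array becomes [3, 3, 8, 9, 20]. The pivot is placed at index 1. All elements to the left of the pivot are <= 3, and all elements to the right are > 3.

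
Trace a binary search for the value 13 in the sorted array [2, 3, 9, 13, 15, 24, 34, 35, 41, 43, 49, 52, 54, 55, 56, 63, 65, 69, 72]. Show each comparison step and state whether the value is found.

Binary search for 13 in [2, 3, 9, 13, 15, 24, 34, 35, 41, 43, 49, 52, 54, 55, 56, 63, 65, 69, 72]:

lo=0, hi=18, mid=9, arr[mid]=43 -> 43 > 13, search left half
lo=0, hi=8, mid=4, arr[mid]=15 -> 15 > 13, search left half
lo=0, hi=3, mid=1, arr[mid]=3 -> 3 < 13, search right half
lo=2, hi=3, mid=2, arr[mid]=9 -> 9 < 13, search right half
lo=3, hi=3, mid=3, arr[mid]=13 -> Found target at index 3!

Binary search finds 13 at index 3 after 5 comparisons. The search repeatedly halves the search space by comparing with the middle element.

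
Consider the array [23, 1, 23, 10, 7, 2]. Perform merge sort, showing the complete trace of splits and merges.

Merge sort trace:

Split: [23, 1, 23, 10, 7, 2] -> [23, 1, 23] and [10, 7, 2]
  Split: [23, 1, 23] -> [23] and [1, 23]
    Split: [1, 23] -> [1] and [23]
    Merge: [1] + [23] -> [1, 23]
  Merge: [23] + [1, 23] -> [1, 23, 23]
  Split: [10, 7, 2] -> [10] and [7, 2]
    Split: [7, 2] -> [7] and [2]
    Merge: [7] + [2] -> [2, 7]
  Merge: [10] + [2, 7] -> [2, 7, 10]
Merge: [1, 23, 23] + [2, 7, 10] -> [1, 2, 7, 10, 23, 23]

Final sorted array: [1, 2, 7, 10, 23, 23]

The merge sort proceeds by recursively splitting the array and merging sorted halves.
After all merges, the sorted array is [1, 2, 7, 10, 23, 23].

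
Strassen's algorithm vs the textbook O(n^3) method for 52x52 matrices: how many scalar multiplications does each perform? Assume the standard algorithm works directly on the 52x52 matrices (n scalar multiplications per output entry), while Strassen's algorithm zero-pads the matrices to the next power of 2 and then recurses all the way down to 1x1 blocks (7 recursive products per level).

Matrix multiplication for 52x52 matrices:

Strassen's algorithm requires power-of-2 dimensions. Pad 52x52 to 64x64 (next power of 2).

Standard algorithm: 52^3 = 140608 multiplications
Strassen's algorithm: 7^(log2(64)) = 7^6 = 117649 multiplications
Savings: 140608 - 117649 = 22959 multiplications

Standard: 140608 multiplications (52^3). Strassen: 117649 multiplications (7^6, after padding to 64x64). Strassen reduces 8 recursive multiplications to 7 at each level.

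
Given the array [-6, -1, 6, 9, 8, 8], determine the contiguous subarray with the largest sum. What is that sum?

Using Kadane's algorithm on [-6, -1, 6, 9, 8, 8]:

Scanning through the array:
Position 1 (value -1): max_ending_here = -1, max_so_far = -1
Position 2 (value 6): max_ending_here = 6, max_so_far = 6
Position 3 (value 9): max_ending_here = 15, max_so_far = 15
Position 4 (value 8): max_ending_here = 23, max_so_far = 23
Position 5 (value 8): max_ending_here = 31, max_so_far = 31

Maximum subarray: [6, 9, 8, 8]
Maximum sum: 31

The maximum subarray is [6, 9, 8, 8] with sum 31. This subarray runs from index 2 to index 5.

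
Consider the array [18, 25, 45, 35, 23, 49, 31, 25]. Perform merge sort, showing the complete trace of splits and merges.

Merge sort trace:

Split: [18, 25, 45, 35, 23, 49, 31, 25] -> [18, 25, 45, 35] and [23, 49, 31, 25]
  Split: [18, 25, 45, 35] -> [18, 25] and [45, 35]
    Split: [18, 25] -> [18] and [25]
    Merge: [18] + [25] -> [18, 25]
    Split: [45, 35] -> [45] and [35]
    Merge: [45] + [35] -> [35, 45]
  Merge: [18, 25] + [35, 45] -> [18, 25, 35, 45]
  Split: [23, 49, 31, 25] -> [23, 49] and [31, 25]
    Split: [23, 49] -> [23] and [49]
    Merge: [23] + [49] -> [23, 49]
    Split: [31, 25] -> [31] and [25]
    Merge: [31] + [25] -> [25, 31]
  Merge: [23, 49] + [25, 31] -> [23, 25, 31, 49]
Merge: [18, 25, 35, 45] + [23, 25, 31, 49] -> [18, 23, 25, 25, 31, 35, 45, 49]

Final sorted array: [18, 23, 25, 25, 31, 35, 45, 49]

The merge sort proceeds by recursively splitting the array and merging sorted halves.
After all merges, the sorted array is [18, 23, 25, 25, 31, 35, 45, 49].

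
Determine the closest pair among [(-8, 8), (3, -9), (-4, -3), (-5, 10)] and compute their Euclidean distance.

Computing all pairwise distances among 4 points:

d((-8, 8), (3, -9)) = 20.2485
d((-8, 8), (-4, -3)) = 11.7047
d((-8, 8), (-5, 10)) = 3.6056 <-- minimum
d((3, -9), (-4, -3)) = 9.2195
d((3, -9), (-5, 10)) = 20.6155
d((-4, -3), (-5, 10)) = 13.0384

Closest pair: (-8, 8) and (-5, 10) with distance 3.6056

The closest pair is (-8, 8) and (-5, 10) with Euclidean distance 3.6056. For 4 points, brute-force pairwise comparison is shown above. For large n, the divide-and-conquer algorithm (sort by x, recurse on halves, check the dividing strip) achieves O(n log n).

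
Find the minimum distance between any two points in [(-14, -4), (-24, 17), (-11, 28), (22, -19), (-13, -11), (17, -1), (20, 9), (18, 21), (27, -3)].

Computing all pairwise distances among 9 points:

d((-14, -4), (-24, 17)) = 23.2594
d((-14, -4), (-11, 28)) = 32.1403
d((-14, -4), (22, -19)) = 39.0
d((-14, -4), (-13, -11)) = 7.0711 <-- minimum
d((-14, -4), (17, -1)) = 31.1448
d((-14, -4), (20, 9)) = 36.4005
d((-14, -4), (18, 21)) = 40.6079
d((-14, -4), (27, -3)) = 41.0122
d((-24, 17), (-11, 28)) = 17.0294
d((-24, 17), (22, -19)) = 58.4123
d((-24, 17), (-13, -11)) = 30.0832
d((-24, 17), (17, -1)) = 44.7772
d((-24, 17), (20, 9)) = 44.7214
d((-24, 17), (18, 21)) = 42.19
d((-24, 17), (27, -3)) = 54.7814
d((-11, 28), (22, -19)) = 57.4282
d((-11, 28), (-13, -11)) = 39.0512
d((-11, 28), (17, -1)) = 40.3113
d((-11, 28), (20, 9)) = 36.3593
d((-11, 28), (18, 21)) = 29.8329
d((-11, 28), (27, -3)) = 49.0408
d((22, -19), (-13, -11)) = 35.9026
d((22, -19), (17, -1)) = 18.6815
d((22, -19), (20, 9)) = 28.0713
d((22, -19), (18, 21)) = 40.1995
d((22, -19), (27, -3)) = 16.7631
d((-13, -11), (17, -1)) = 31.6228
d((-13, -11), (20, 9)) = 38.5876
d((-13, -11), (18, 21)) = 44.5533
d((-13, -11), (27, -3)) = 40.7922
d((17, -1), (20, 9)) = 10.4403
d((17, -1), (18, 21)) = 22.0227
d((17, -1), (27, -3)) = 10.198
d((20, 9), (18, 21)) = 12.1655
d((20, 9), (27, -3)) = 13.8924
d((18, 21), (27, -3)) = 25.632

Closest pair: (-14, -4) and (-13, -11) with distance 7.0711

The closest pair is (-14, -4) and (-13, -11) with Euclidean distance 7.0711. For 9 points, brute-force pairwise comparison is shown above. For large n, the divide-and-conquer algorithm (sort by x, recurse on halves, check the dividing strip) achieves O(n log n).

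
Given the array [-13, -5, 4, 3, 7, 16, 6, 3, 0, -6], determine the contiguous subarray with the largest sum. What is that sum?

Using Kadane's algorithm on [-13, -5, 4, 3, 7, 16, 6, 3, 0, -6]:

Scanning through the array:
Position 1 (value -5): max_ending_here = -5, max_so_far = -5
Position 2 (value 4): max_ending_here = 4, max_so_far = 4
Position 3 (value 3): max_ending_here = 7, max_so_far = 7
Position 4 (value 7): max_ending_here = 14, max_so_far = 14
Position 5 (value 16): max_ending_here = 30, max_so_far = 30
Position 6 (value 6): max_ending_here = 36, max_so_far = 36
Position 7 (value 3): max_ending_here = 39, max_so_far = 39
Position 8 (value 0): max_ending_here = 39, max_so_far = 39
Position 9 (value -6): max_ending_here = 33, max_so_far = 39

Maximum subarray: [4, 3, 7, 16, 6, 3]
Maximum sum: 39

The maximum subarray is [4, 3, 7, 16, 6, 3] with sum 39. This subarray runs from index 2 to index 7.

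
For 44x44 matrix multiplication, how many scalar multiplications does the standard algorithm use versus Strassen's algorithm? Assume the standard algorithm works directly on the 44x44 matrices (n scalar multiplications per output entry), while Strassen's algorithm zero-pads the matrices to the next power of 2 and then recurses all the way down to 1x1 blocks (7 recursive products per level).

Matrix multiplication for 44x44 matrices:

Strassen's algorithm requires power-of-2 dimensions. Pad 44x44 to 64x64 (next power of 2).

Standard algorithm: 44^3 = 85184 multiplications
Strassen's algorithm: 7^(log2(64)) = 7^6 = 117649 multiplications
Difference: 85184 - 117649 = -32465 (Strassen uses MORE here due to padding overhead — for small or just-over-power-of-2 n, padding can outweigh the per-level savings)

Standard: 85184 multiplications (44^3). Strassen: 117649 multiplications (7^6, after padding to 64x64). Strassen reduces 8 recursive multiplications to 7 at each level.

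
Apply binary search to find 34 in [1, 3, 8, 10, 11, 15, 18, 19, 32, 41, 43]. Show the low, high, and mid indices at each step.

Binary search for 34 in [1, 3, 8, 10, 11, 15, 18, 19, 32, 41, 43]:

lo=0, hi=10, mid=5, arr[mid]=15 -> 15 < 34, search right half
lo=6, hi=10, mid=8, arr[mid]=32 -> 32 < 34, search right half
lo=9, hi=10, mid=9, arr[mid]=41 -> 41 > 34, search left half
lo=9 > hi=8, target 34 not found

Binary search determines that 34 is not in the array after 3 comparisons. The search space was exhausted without finding the target.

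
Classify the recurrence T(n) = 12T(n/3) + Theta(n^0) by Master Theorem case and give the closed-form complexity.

Master Theorem for T(n) = 12T(n/3) + O(n^0):

a = 12, b = 3, c = 0
log_b(a) = log_3(12) = 2.2619

Case 1: c = 0 < log_3(12) = 2.2619
T(n) = O(n^(log_3 12))

For T(n) = 12T(n/3) + O(n^0): log_3(12) = 2.2619. This is Case 1 of the Master Theorem (c < log_b(a), work dominated by leaves), giving O(n^(log_3 12)).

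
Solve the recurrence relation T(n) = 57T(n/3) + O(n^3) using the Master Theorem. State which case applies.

Master Theorem for T(n) = 57T(n/3) + O(n^3):

a = 57, b = 3, c = 3
log_b(a) = log_3(57) = 3.6801

Case 1: c = 3 < log_3(57) = 3.6801
T(n) = O(n^(log_3 57))

For T(n) = 57T(n/3) + O(n^3): log_3(57) = 3.6801. This is Case 1 of the Master Theorem (c < log_b(a), work dominated by leaves), giving O(n^(log_3 57)).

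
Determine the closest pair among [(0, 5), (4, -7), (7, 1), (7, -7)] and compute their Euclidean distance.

Computing all pairwise distances among 4 points:

d((0, 5), (4, -7)) = 12.6491
d((0, 5), (7, 1)) = 8.0623
d((0, 5), (7, -7)) = 13.8924
d((4, -7), (7, 1)) = 8.544
d((4, -7), (7, -7)) = 3.0 <-- minimum
d((7, 1), (7, -7)) = 8.0

Closest pair: (4, -7) and (7, -7) with distance 3.0

The closest pair is (4, -7) and (7, -7) with Euclidean distance 3.0. For 4 points, brute-force pairwise comparison is shown above. For large n, the divide-and-conquer algorithm (sort by x, recurse on halves, check the dividing strip) achieves O(n log n).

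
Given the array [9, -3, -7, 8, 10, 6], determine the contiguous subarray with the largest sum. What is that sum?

Using Kadane's algorithm on [9, -3, -7, 8, 10, 6]:

Scanning through the array:
Position 1 (value -3): max_ending_here = 6, max_so_far = 9
Position 2 (value -7): max_ending_here = -1, max_so_far = 9
Position 3 (value 8): max_ending_here = 8, max_so_far = 9
Position 4 (value 10): max_ending_here = 18, max_so_far = 18
Position 5 (value 6): max_ending_here = 24, max_so_far = 24

Maximum subarray: [8, 10, 6]
Maximum sum: 24

The maximum subarray is [8, 10, 6] with sum 24. This subarray runs from index 3 to index 5.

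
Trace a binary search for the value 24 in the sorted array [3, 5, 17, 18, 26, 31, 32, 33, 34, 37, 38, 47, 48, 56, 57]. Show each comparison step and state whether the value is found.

Binary search for 24 in [3, 5, 17, 18, 26, 31, 32, 33, 34, 37, 38, 47, 48, 56, 57]:

lo=0, hi=14, mid=7, arr[mid]=33 -> 33 > 24, search left half
lo=0, hi=6, mid=3, arr[mid]=18 -> 18 < 24, search right half
lo=4, hi=6, mid=5, arr[mid]=31 -> 31 > 24, search left half
lo=4, hi=4, mid=4, arr[mid]=26 -> 26 > 24, search left half
lo=4 > hi=3, target 24 not found

Binary search determines that 24 is not in the array after 4 comparisons. The search space was exhausted without finding the target.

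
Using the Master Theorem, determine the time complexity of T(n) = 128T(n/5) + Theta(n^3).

Master Theorem for T(n) = 128T(n/5) + O(n^3):

a = 128, b = 5, c = 3
log_b(a) = log_5(128) = 3.0147

Case 1: c = 3 < log_5(128) = 3.0147
T(n) = O(n^(log_5 128))

For T(n) = 128T(n/5) + O(n^3): log_5(128) = 3.0147. This is Case 1 of the Master Theorem (c < log_b(a), work dominated by leaves), giving O(n^(log_5 128)).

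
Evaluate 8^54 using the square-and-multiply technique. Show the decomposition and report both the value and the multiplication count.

Computing 8^54 by squaring (build up from 8^1; each line after the first costs one multiplication):

8^1 = 8
8^2 = (8^1)^2 = 8^2 = 64
8^3 = 8 * 8^2 = 8 * 64 = 512
8^6 = (8^3)^2 = 512^2 = 262144
8^12 = (8^6)^2 = 262144^2 = 68719476736
8^13 = 8 * 8^12 = 8 * 68719476736 = 549755813888
8^26 = (8^13)^2 = 549755813888^2 = 302231454903657293676544
8^27 = 8 * 8^26 = 8 * 302231454903657293676544 = 2417851639229258349412352
8^54 = (8^27)^2 = 2417851639229258349412352^2 = 5846006549323611672814739330865132078623730171904

Result: 5846006549323611672814739330865132078623730171904
Multiplications needed: 8 (8 lines after 8^1)

8^54 = 5846006549323611672814739330865132078623730171904. Using exponentiation by squaring, this requires 8 multiplications. The key idea: if the exponent is even, square the half-power; if odd, multiply by the base once.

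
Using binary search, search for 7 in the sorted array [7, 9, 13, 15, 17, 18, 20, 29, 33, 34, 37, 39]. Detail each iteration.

Binary search for 7 in [7, 9, 13, 15, 17, 18, 20, 29, 33, 34, 37, 39]:

lo=0, hi=11, mid=5, arr[mid]=18 -> 18 > 7, search left half
lo=0, hi=4, mid=2, arr[mid]=13 -> 13 > 7, search left half
lo=0, hi=1, mid=0, arr[mid]=7 -> Found target at index 0!

Binary search finds 7 at index 0 after 3 comparisons. The search repeatedly halves the search space by comparing with the middle element.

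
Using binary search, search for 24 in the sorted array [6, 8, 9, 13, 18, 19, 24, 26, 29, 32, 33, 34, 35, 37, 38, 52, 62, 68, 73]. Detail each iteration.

Binary search for 24 in [6, 8, 9, 13, 18, 19, 24, 26, 29, 32, 33, 34, 35, 37, 38, 52, 62, 68, 73]:

lo=0, hi=18, mid=9, arr[mid]=32 -> 32 > 24, search left half
lo=0, hi=8, mid=4, arr[mid]=18 -> 18 < 24, search right half
lo=5, hi=8, mid=6, arr[mid]=24 -> Found target at index 6!

Binary search finds 24 at index 6 after 3 comparisons. The search repeatedly halves the search space by comparing with the middle element.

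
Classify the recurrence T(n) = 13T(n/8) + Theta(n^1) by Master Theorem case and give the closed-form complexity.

Master Theorem for T(n) = 13T(n/8) + O(n^1):

a = 13, b = 8, c = 1
log_b(a) = log_8(13) = 1.2335

Case 1: c = 1 < log_8(13) = 1.2335
T(n) = O(n^(log_8 13))

For T(n) = 13T(n/8) + O(n^1): log_8(13) = 1.2335. This is Case 1 of the Master Theorem (c < log_b(a), work dominated by leaves), giving O(n^(log_8 13)).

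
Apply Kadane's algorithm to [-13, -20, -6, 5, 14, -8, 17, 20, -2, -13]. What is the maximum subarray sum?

Using Kadane's algorithm on [-13, -20, -6, 5, 14, -8, 17, 20, -2, -13]:

Scanning through the array:
Position 1 (value -20): max_ending_here = -20, max_so_far = -13
Position 2 (value -6): max_ending_here = -6, max_so_far = -6
Position 3 (value 5): max_ending_here = 5, max_so_far = 5
Position 4 (value 14): max_ending_here = 19, max_so_far = 19
Position 5 (value -8): max_ending_here = 11, max_so_far = 19
Position 6 (value 17): max_ending_here = 28, max_so_far = 28
Position 7 (value 20): max_ending_here = 48, max_so_far = 48
Position 8 (value -2): max_ending_here = 46, max_so_far = 48
Position 9 (value -13): max_ending_here = 33, max_so_far = 48

Maximum subarray: [5, 14, -8, 17, 20]
Maximum sum: 48

The maximum subarray is [5, 14, -8, 17, 20] with sum 48. This subarray runs from index 3 to index 7.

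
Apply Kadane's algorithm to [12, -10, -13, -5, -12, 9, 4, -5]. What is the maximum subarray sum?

Using Kadane's algorithm on [12, -10, -13, -5, -12, 9, 4, -5]:

Scanning through the array:
Position 1 (value -10): max_ending_here = 2, max_so_far = 12
Position 2 (value -13): max_ending_here = -11, max_so_far = 12
Position 3 (value -5): max_ending_here = -5, max_so_far = 12
Position 4 (value -12): max_ending_here = -12, max_so_far = 12
Position 5 (value 9): max_ending_here = 9, max_so_far = 12
Position 6 (value 4): max_ending_here = 13, max_so_far = 13
Position 7 (value -5): max_ending_here = 8, max_so_far = 13

Maximum subarray: [9, 4]
Maximum sum: 13

The maximum subarray is [9, 4] with sum 13. This subarray runs from index 5 to index 6.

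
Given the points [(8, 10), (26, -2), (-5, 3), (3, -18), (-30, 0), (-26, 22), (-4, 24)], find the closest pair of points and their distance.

Computing all pairwise distances among 7 points:

d((8, 10), (26, -2)) = 21.6333
d((8, 10), (-5, 3)) = 14.7648 <-- minimum
d((8, 10), (3, -18)) = 28.4429
d((8, 10), (-30, 0)) = 39.2938
d((8, 10), (-26, 22)) = 36.0555
d((8, 10), (-4, 24)) = 18.4391
d((26, -2), (-5, 3)) = 31.4006
d((26, -2), (3, -18)) = 28.0179
d((26, -2), (-30, 0)) = 56.0357
d((26, -2), (-26, 22)) = 57.2713
d((26, -2), (-4, 24)) = 39.6989
d((-5, 3), (3, -18)) = 22.4722
d((-5, 3), (-30, 0)) = 25.1794
d((-5, 3), (-26, 22)) = 28.3196
d((-5, 3), (-4, 24)) = 21.0238
d((3, -18), (-30, 0)) = 37.5899
d((3, -18), (-26, 22)) = 49.4065
d((3, -18), (-4, 24)) = 42.5793
d((-30, 0), (-26, 22)) = 22.3607
d((-30, 0), (-4, 24)) = 35.3836
d((-26, 22), (-4, 24)) = 22.0907

Closest pair: (8, 10) and (-5, 3) with distance 14.7648

The closest pair is (8, 10) and (-5, 3) with Euclidean distance 14.7648. For 7 points, brute-force pairwise comparison is shown above. For large n, the divide-and-conquer algorithm (sort by x, recurse on halves, check the dividing strip) achieves O(n log n).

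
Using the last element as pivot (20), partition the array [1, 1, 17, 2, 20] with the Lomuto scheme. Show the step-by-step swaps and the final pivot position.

Lomuto partition with pivot = 20:

Initial array: [1, 1, 17, 2, 20]

arr[0]=1 <= 20: swap with position 0, array becomes [1, 1, 17, 2, 20]
arr[1]=1 <= 20: swap with position 1, array becomes [1, 1, 17, 2, 20]
arr[2]=17 <= 20: swap with position 2, array becomes [1, 1, 17, 2, 20]
arr[3]=2 <= 20: swap with position 3, array becomes [1, 1, 17, 2, 20]

Place pivot at position 4: [1, 1, 17, 2, 20]
Pivot position: 4

After partitioning with pivot 20, the array becomes [1, 1, 17, 2, 20]. The pivot is placed at index 4. All elements to the left of the pivot are <= 20, and all elements to the right are > 20.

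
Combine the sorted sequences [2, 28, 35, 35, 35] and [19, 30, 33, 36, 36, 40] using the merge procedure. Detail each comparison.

Merging process:

Compare 2 vs 19: take 2 from left. Merged: [2]
Compare 28 vs 19: take 19 from right. Merged: [2, 19]
Compare 28 vs 30: take 28 from left. Merged: [2, 19, 28]
Compare 35 vs 30: take 30 from right. Merged: [2, 19, 28, 30]
Compare 35 vs 33: take 33 from right. Merged: [2, 19, 28, 30, 33]
Compare 35 vs 36: take 35 from left. Merged: [2, 19, 28, 30, 33, 35]
Compare 35 vs 36: take 35 from left. Merged: [2, 19, 28, 30, 33, 35, 35]
Compare 35 vs 36: take 35 from left. Merged: [2, 19, 28, 30, 33, 35, 35, 35]
Append remaining from right: [36, 36, 40]. Merged: [2, 19, 28, 30, 33, 35, 35, 35, 36, 36, 40]

Final merged array: [2, 19, 28, 30, 33, 35, 35, 35, 36, 36, 40]
Total comparisons: 8

The merged array is [2, 19, 28, 30, 33, 35, 35, 35, 36, 36, 40], requiring 8 comparisons. The merge step runs in O(n) time where n is the total number of elements.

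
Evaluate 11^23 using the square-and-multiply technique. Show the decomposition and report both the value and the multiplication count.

Computing 11^23 by squaring (build up from 11^1; each line after the first costs one multiplication):

11^1 = 11
11^2 = (11^1)^2 = 11^2 = 121
11^4 = (11^2)^2 = 121^2 = 14641
11^5 = 11 * 11^4 = 11 * 14641 = 161051
11^10 = (11^5)^2 = 161051^2 = 25937424601
11^11 = 11 * 11^10 = 11 * 25937424601 = 285311670611
11^22 = (11^11)^2 = 285311670611^2 = 81402749386839761113321
11^23 = 11 * 11^22 = 11 * 81402749386839761113321 = 895430243255237372246531

Result: 895430243255237372246531
Multiplications needed: 7 (7 lines after 11^1)

11^23 = 895430243255237372246531. Using exponentiation by squaring, this requires 7 multiplications. The key idea: if the exponent is even, square the half-power; if odd, multiply by the base once.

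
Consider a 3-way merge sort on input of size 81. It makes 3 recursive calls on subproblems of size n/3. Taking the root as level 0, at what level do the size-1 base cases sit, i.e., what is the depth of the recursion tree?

For divide and conquer with division factor 3:

Problem sizes at each level:
Level 0: 81
Level 1: 27
Level 2: 9
Level 3: 3
Level 4: 1

The root is level 0 and the size-1 base case is level 4 (the tree spans levels 0 through 4, i.e. 5 levels counting the root), so the depth is the number of divisions: log_3(81) = 4

The recursion tree depth is log_3(81) = 4. At each level, the problem size is divided by 3, so it takes 4 divisions to reduce to a base case of size 1. The algorithm makes 3 recursive calls at each level.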